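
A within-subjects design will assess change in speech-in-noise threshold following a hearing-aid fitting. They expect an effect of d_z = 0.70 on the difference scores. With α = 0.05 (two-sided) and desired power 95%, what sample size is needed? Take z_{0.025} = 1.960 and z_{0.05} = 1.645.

For a paired (one-sample on differences) test: n = ((z_{α/2} + z_β) / d)².
z_{α/2} + z_β = 1.960 + 1.645 = 3.605.
n = (3.605 / 0.70)² = 5.150² = 26.52.
Round up.

n = 27 pairs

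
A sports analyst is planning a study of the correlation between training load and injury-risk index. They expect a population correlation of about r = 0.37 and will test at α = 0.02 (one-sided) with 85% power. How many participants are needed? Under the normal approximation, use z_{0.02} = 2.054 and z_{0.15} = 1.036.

n = 67

Fisher's z: C = ½·ln((1+r)/(1−r)) = ½·ln(2.1746) = 0.3884.
n = ((z_{α} + z_β)/C)² + 3.
(2.054 + 1.036) / 0.3884 = 3.090 / 0.3884 = 7.956.
n = 7.956² + 3 = 63.29 + 3 = 66.3.
Round up.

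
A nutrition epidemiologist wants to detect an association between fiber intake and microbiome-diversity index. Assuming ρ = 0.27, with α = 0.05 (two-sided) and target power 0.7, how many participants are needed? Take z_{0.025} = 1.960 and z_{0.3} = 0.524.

Fisher's z: C = ½·ln((1+r)/(1−r)) = ½·ln(1.7397) = 0.2769.
n = ((z_{α/2} + z_β)/C)² + 3.
(1.960 + 0.524) / 0.2769 = 2.484 / 0.2769 = 8.971.
n = 8.971² + 3 = 80.47 + 3 = 83.5.
Round up.

n = 84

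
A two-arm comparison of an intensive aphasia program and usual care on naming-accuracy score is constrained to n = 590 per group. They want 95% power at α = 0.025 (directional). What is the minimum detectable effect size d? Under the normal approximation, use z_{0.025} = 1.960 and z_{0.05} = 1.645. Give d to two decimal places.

d_min ≈ 0.21

For two independent groups of n = 590 each: d_min = (z_{α} + z_β)·√(2/n).
z-sum = 1.960 + 1.645 = 3.605.
d_min = 3.605 × √(2/590) = 3.605 × 0.0582 = 0.210.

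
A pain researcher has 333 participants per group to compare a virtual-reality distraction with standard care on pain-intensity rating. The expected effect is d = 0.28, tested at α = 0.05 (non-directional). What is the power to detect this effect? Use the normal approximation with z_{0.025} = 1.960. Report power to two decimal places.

For two equal groups, power = Φ(d·√(n/2) − z_{α/2}).
d·√(n/2) = 0.28 × √(333/2) = 0.28 × 12.903 = 3.613.
z_β = 3.613 − 1.960 = 1.653.
Power = Φ(1.653) = 0.951.

power ≈ 0.95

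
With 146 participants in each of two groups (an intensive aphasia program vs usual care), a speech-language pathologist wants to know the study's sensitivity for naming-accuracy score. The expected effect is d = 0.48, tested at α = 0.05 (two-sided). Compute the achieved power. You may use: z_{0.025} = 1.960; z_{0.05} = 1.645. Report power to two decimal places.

power ≈ 0.98

For two equal groups, power = Φ(d·√(n/2) − z_{α/2}).
d·√(n/2) = 0.48 × √(146/2) = 0.48 × 8.544 = 4.101.
z_β = 4.101 − 1.960 = 2.141.
Power = Φ(2.141) = 0.984.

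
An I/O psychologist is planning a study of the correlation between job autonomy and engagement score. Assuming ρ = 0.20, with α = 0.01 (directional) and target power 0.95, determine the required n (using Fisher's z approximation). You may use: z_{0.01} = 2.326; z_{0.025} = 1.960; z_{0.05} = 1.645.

n = 387

Fisher's z: C = ½·ln((1+r)/(1−r)) = ½·ln(1.5000) = 0.2027.
n = ((z_{α} + z_β)/C)² + 3.
(2.326 + 1.645) / 0.2027 = 3.971 / 0.2027 = 19.591.
n = 19.591² + 3 = 383.79 + 3 = 386.8.
Round up.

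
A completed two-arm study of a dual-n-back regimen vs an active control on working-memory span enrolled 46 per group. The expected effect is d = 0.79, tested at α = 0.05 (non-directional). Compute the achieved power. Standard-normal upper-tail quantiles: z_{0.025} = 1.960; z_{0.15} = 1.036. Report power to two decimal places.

power ≈ 0.97

For two equal groups, power = Φ(d·√(n/2) − z_{α/2}).
d·√(n/2) = 0.79 × √(46/2) = 0.79 × 4.796 = 3.789.
z_β = 3.789 − 1.960 = 1.829.
Power = Φ(1.829) = 0.966.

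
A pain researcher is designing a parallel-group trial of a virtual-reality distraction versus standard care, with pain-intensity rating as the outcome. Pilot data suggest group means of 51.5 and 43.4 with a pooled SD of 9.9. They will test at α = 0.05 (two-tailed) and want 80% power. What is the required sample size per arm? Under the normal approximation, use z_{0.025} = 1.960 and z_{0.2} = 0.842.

Cohen's d = |M₁ − M₂| / SD_pooled = |51.5 − 43.4| / 9.9 = 8.1 / 9.9 = 0.818.
For two independent groups with equal n: n = 2·((z_{α/2} + z_β) / d)².
z_{α/2} + z_β = 1.960 + 0.842 = 2.802.
n = 2 × (2.802 / 0.818)² = 2 × 3.425² = 2 × 11.73 = 23.5.
Round up to the next whole participant.

n = 24 per group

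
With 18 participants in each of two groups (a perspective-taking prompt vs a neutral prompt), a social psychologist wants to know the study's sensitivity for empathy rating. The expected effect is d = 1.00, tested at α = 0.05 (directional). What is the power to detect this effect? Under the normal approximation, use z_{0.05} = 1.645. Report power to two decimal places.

For two equal groups, power = Φ(d·√(n/2) − z_{α}).
d·√(n/2) = 1.00 × √(18/2) = 1.00 × 3.000 = 3.000.
z_β = 3.000 − 1.645 = 1.355.
Power = Φ(1.355) = 0.912.

power ≈ 0.91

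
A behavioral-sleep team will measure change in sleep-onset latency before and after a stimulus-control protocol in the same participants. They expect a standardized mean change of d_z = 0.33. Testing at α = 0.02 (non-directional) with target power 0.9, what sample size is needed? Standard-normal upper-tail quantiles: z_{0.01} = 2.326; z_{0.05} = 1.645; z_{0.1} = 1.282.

For a paired (one-sample on differences) test: n = ((z_{α/2} + z_β) / d)².
z_{α/2} + z_β = 2.326 + 1.282 = 3.608.
n = (3.608 / 0.33)² = 10.933² = 119.54.
Round up.

n = 120 pairs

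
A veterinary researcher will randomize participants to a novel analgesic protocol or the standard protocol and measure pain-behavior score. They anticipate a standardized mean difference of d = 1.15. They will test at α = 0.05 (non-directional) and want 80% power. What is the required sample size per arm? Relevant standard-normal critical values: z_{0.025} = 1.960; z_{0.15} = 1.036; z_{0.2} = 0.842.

For two independent groups with equal n: n = 2·((z_{α/2} + z_β) / d)².
z_{α/2} + z_β = 1.960 + 0.842 = 2.802.
n = 2 × (2.802 / 1.15)² = 2 × 2.437² = 2 × 5.94 = 11.9.
Round up to the next whole participant.

n = 12 per group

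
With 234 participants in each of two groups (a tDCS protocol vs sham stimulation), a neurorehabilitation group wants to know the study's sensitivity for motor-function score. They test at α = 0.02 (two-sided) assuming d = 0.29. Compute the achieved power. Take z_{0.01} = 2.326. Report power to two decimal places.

power ≈ 0.79

For two equal groups, power = Φ(d·√(n/2) − z_{α/2}).
d·√(n/2) = 0.29 × √(234/2) = 0.29 × 10.817 = 3.137.
z_β = 3.137 − 2.326 = 0.811.
Power = Φ(0.811) = 0.791.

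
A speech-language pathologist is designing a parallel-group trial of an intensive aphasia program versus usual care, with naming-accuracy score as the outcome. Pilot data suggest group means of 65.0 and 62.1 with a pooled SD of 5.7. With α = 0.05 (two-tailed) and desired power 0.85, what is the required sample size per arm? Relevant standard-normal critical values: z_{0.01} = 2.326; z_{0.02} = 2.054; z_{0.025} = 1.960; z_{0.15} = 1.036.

Cohen's d = |M₁ − M₂| / SD_pooled = |65.0 − 62.1| / 5.7 = 2.9 / 5.7 = 0.509.
For two independent groups with equal n: n = 2·((z_{α/2} + z_β) / d)².
z_{α/2} + z_β = 1.960 + 1.036 = 2.996.
n = 2 × (2.996 / 0.509)² = 2 × 5.886² = 2 × 34.65 = 69.3.
Round up to the next whole participant.

n = 70 per group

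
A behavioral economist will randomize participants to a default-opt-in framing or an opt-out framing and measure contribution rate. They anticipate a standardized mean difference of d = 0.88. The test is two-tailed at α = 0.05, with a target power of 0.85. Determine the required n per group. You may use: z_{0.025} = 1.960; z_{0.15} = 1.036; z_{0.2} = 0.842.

n = 24 per group

For two independent groups with equal n: n = 2·((z_{α/2} + z_β) / d)².
z_{α/2} + z_β = 1.960 + 1.036 = 2.996.
n = 2 × (2.996 / 0.88)² = 2 × 3.405² = 2 × 11.59 = 23.2.
Round up to the next whole participant.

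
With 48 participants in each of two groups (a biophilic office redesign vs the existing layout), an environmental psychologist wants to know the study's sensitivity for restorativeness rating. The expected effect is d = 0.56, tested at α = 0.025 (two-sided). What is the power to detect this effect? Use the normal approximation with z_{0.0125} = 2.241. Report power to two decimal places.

power ≈ 0.69

For two equal groups, power = Φ(d·√(n/2) − z_{α/2}).
d·√(n/2) = 0.56 × √(48/2) = 0.56 × 4.899 = 2.743.
z_β = 2.743 − 2.241 = 0.502.
Power = Φ(0.502) = 0.692.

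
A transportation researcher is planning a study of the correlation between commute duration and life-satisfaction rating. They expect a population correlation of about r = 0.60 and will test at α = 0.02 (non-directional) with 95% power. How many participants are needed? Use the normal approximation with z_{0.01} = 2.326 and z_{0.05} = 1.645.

n = 36

Fisher's z: C = ½·ln((1+r)/(1−r)) = ½·ln(4.0000) = 0.6931.
n = ((z_{α/2} + z_β)/C)² + 3.
(2.326 + 1.645) / 0.6931 = 3.971 / 0.6931 = 5.729.
n = 5.729² + 3 = 32.83 + 3 = 35.8.
Round up.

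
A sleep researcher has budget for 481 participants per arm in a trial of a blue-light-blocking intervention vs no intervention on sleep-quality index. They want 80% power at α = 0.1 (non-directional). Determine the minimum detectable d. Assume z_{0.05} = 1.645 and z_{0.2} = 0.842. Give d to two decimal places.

For two independent groups of n = 481 each: d_min = (z_{α/2} + z_β)·√(2/n).
z-sum = 1.645 + 0.842 = 2.487.
d_min = 2.487 × √(2/481) = 2.487 × 0.0645 = 0.160.

d_min ≈ 0.16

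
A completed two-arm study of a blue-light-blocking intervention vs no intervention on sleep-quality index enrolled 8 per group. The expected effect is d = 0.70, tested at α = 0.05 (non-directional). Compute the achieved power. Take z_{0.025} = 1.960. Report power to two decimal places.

For two equal groups, power = Φ(d·√(n/2) − z_{α/2}).
d·√(n/2) = 0.70 × √(8/2) = 0.70 × 2.000 = 1.400.
z_β = 1.400 − 1.960 = -0.560.
Power = Φ(-0.560) = 0.288.

power ≈ 0.29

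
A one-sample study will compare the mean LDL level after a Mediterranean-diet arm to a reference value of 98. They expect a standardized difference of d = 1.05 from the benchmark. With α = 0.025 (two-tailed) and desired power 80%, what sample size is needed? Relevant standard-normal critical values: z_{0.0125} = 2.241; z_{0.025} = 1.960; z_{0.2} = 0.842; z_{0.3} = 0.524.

For a one-sample test: n = ((z_{α/2} + z_β) / d)².
z_{α/2} + z_β = 2.241 + 0.842 = 3.083.
n = (3.083 / 1.05)² = 2.936² = 8.62.
Round up.

n = 9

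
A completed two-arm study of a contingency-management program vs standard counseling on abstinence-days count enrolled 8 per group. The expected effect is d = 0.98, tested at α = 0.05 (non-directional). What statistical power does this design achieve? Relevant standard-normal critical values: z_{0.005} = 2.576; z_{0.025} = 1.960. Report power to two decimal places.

power ≈ 0.50

For two equal groups, power = Φ(d·√(n/2) − z_{α/2}).
d·√(n/2) = 0.98 × √(8/2) = 0.98 × 2.000 = 1.960.
z_β = 1.960 − 1.960 = 0.000.
Power = Φ(0.000) = 0.500.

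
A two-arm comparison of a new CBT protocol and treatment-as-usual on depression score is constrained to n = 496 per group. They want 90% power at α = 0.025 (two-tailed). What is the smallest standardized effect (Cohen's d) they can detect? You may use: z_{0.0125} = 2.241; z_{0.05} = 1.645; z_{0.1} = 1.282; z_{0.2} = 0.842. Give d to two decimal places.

For two independent groups of n = 496 each: d_min = (z_{α/2} + z_β)·√(2/n).
z-sum = 2.241 + 1.282 = 3.523.
d_min = 3.523 × √(2/496) = 3.523 × 0.0635 = 0.224.

d_min ≈ 0.22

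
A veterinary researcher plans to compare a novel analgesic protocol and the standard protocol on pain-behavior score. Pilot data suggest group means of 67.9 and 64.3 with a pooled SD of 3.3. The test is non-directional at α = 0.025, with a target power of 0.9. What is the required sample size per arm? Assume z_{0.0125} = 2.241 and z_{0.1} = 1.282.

Cohen's d = |M₁ − M₂| / SD_pooled = |67.9 − 64.3| / 3.3 = 3.6 / 3.3 = 1.091.
For two independent groups with equal n: n = 2·((z_{α/2} + z_β) / d)².
z_{α/2} + z_β = 2.241 + 1.282 = 3.523.
n = 2 × (3.523 / 1.091)² = 2 × 3.229² = 2 × 10.43 = 20.9.
Round up to the next whole participant.

n = 21 per group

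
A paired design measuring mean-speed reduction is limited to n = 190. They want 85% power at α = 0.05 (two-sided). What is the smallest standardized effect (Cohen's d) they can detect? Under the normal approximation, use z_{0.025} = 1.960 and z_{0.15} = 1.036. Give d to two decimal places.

d_min ≈ 0.22

For a single sample (or paired design) of n = 190: d_min = (z_{α/2} + z_β)/√n.
z-sum = 1.960 + 1.036 = 2.996.
d_min = 2.996 / √190 = 2.996 / 13.784 = 0.217.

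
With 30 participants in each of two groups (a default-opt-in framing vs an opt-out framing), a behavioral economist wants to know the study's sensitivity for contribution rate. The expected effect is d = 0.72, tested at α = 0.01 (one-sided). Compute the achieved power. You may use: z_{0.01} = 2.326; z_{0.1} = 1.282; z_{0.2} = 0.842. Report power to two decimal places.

power ≈ 0.68

For two equal groups, power = Φ(d·√(n/2) − z_{α}).
d·√(n/2) = 0.72 × √(30/2) = 0.72 × 3.873 = 2.789.
z_β = 2.789 − 2.326 = 0.463.
Power = Φ(0.463) = 0.678.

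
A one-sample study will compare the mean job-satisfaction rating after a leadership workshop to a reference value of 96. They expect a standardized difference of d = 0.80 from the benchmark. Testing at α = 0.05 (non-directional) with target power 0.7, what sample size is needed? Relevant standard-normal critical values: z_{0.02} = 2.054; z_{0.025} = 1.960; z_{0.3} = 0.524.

For a one-sample test: n = ((z_{α/2} + z_β) / d)².
z_{α/2} + z_β = 1.960 + 0.524 = 2.484.
n = (2.484 / 0.80)² = 3.105² = 9.64.
Round up.

n = 10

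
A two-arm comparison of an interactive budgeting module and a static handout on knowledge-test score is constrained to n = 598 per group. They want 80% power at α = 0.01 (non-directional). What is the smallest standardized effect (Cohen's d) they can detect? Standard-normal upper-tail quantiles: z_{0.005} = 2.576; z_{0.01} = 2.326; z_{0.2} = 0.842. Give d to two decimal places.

For two independent groups of n = 598 each: d_min = (z_{α/2} + z_β)·√(2/n).
z-sum = 2.576 + 0.842 = 3.418.
d_min = 3.418 × √(2/598) = 3.418 × 0.0578 = 0.198.

d_min ≈ 0.20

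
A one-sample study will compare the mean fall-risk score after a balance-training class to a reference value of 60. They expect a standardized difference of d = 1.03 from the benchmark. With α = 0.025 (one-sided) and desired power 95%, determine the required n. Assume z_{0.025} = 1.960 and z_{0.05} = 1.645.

n = 13

For a one-sample test: n = ((z_{α} + z_β) / d)².
z_{α} + z_β = 1.960 + 1.645 = 3.605.
n = (3.605 / 1.03)² = 3.500² = 12.25.
Round up.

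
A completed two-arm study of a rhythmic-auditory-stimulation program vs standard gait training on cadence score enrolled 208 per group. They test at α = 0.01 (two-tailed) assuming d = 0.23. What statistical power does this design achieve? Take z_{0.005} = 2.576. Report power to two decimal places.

power ≈ 0.41

For two equal groups, power = Φ(d·√(n/2) − z_{α/2}).
d·√(n/2) = 0.23 × √(208/2) = 0.23 × 10.198 = 2.346.
z_β = 2.346 − 2.576 = -0.230.
Power = Φ(-0.230) = 0.409.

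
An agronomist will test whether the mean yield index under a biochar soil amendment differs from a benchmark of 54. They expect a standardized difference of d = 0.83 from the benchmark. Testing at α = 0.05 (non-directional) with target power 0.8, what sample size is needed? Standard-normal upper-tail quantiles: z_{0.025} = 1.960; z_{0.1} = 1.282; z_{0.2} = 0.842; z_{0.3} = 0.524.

n = 12

For a one-sample test: n = ((z_{α/2} + z_β) / d)².
z_{α/2} + z_β = 1.960 + 0.842 = 2.802.
n = (2.802 / 0.83)² = 3.376² = 11.40.
Round up.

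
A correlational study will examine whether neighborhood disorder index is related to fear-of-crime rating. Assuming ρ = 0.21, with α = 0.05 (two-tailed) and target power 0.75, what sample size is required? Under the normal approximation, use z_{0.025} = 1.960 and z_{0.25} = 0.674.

n = 156

Fisher's z: C = ½·ln((1+r)/(1−r)) = ½·ln(1.5316) = 0.2132.
n = ((z_{α/2} + z_β)/C)² + 3.
(1.960 + 0.674) / 0.2132 = 2.634 / 0.2132 = 12.355.
n = 12.355² + 3 = 152.64 + 3 = 155.6.
Round up.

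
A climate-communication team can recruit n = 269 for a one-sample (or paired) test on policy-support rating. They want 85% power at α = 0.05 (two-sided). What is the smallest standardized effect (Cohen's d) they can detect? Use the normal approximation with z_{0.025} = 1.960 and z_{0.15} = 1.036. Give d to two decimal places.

For a single sample (or paired design) of n = 269: d_min = (z_{α/2} + z_β)/√n.
z-sum = 1.960 + 1.036 = 2.996.
d_min = 2.996 / √269 = 2.996 / 16.401 = 0.183.

d_min ≈ 0.18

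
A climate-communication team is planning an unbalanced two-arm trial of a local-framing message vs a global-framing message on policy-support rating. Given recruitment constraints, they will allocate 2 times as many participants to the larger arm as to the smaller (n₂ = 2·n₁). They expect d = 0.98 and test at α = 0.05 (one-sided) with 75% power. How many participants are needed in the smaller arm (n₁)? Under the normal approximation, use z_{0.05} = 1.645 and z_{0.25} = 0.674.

With allocation ratio k = n₂/n₁ = 2, Var(x̄₁−x̄₂) = σ²(1/n₁ + 1/(k·n₁)) = σ²·(k+1)/(k·n₁).
So n₁ = (1 + 1/k)·((z_{α} + z_β)/d)² = 1.500 × (2.319/0.98)².
n₁ = 1.500 × 5.60 = 8.4.
Round up: n₁ = 9, giving n₂ = 2 × 9 = 18.

n₁ = 9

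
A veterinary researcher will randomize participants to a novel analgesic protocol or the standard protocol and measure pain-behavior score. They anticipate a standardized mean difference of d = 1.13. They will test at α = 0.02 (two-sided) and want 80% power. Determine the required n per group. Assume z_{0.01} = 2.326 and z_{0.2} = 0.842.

n = 16 per group

For two independent groups with equal n: n = 2·((z_{α/2} + z_β) / d)².
z_{α/2} + z_β = 2.326 + 0.842 = 3.168.
n = 2 × (3.168 / 1.13)² = 2 × 2.804² = 2 × 7.86 = 15.7.
Round up to the next whole participant.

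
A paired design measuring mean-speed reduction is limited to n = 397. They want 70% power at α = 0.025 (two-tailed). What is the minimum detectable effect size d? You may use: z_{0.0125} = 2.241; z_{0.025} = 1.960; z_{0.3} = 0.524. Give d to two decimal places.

For a single sample (or paired design) of n = 397: d_min = (z_{α/2} + z_β)/√n.
z-sum = 2.241 + 0.524 = 2.765.
d_min = 2.765 / √397 = 2.765 / 19.925 = 0.139.

d_min ≈ 0.14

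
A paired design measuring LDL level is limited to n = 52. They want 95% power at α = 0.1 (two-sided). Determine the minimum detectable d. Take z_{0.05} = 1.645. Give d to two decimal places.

For a single sample (or paired design) of n = 52: d_min = (z_{α/2} + z_β)/√n.
z-sum = 1.645 + 1.645 = 3.290.
d_min = 3.290 / √52 = 3.290 / 7.211 = 0.456.

d_min ≈ 0.46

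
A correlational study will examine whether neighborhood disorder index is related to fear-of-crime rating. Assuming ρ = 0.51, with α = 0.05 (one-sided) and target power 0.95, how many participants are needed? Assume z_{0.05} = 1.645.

n = 38

Fisher's z: C = ½·ln((1+r)/(1−r)) = ½·ln(3.0816) = 0.5627.
n = ((z_{α} + z_β)/C)² + 3.
(1.645 + 1.645) / 0.5627 = 3.290 / 0.5627 = 5.847.
n = 5.847² + 3 = 34.19 + 3 = 37.2.
Round up.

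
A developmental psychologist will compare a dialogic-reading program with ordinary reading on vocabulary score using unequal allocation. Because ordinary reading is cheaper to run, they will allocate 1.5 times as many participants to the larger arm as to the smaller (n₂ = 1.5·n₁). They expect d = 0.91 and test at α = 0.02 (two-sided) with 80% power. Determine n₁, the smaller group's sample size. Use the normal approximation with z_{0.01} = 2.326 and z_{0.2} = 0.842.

n₁ = 21

With allocation ratio k = n₂/n₁ = 1.5, Var(x̄₁−x̄₂) = σ²(1/n₁ + 1/(k·n₁)) = σ²·(k+1)/(k·n₁).
So n₁ = (1 + 1/k)·((z_{α/2} + z_β)/d)² = 1.667 × (3.168/0.91)².
n₁ = 1.667 × 12.12 = 20.2.
Round up: n₁ = 21, giving n₂ = ⌈1.5 × 21⌉ = ⌈31.5⌉ = 32.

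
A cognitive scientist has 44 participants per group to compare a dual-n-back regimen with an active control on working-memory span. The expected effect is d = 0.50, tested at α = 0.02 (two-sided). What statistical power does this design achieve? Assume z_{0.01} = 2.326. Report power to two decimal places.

power ≈ 0.51

For two equal groups, power = Φ(d·√(n/2) − z_{α/2}).
d·√(n/2) = 0.50 × √(44/2) = 0.50 × 4.690 = 2.345.
z_β = 2.345 − 2.326 = 0.019.
Power = Φ(0.019) = 0.508.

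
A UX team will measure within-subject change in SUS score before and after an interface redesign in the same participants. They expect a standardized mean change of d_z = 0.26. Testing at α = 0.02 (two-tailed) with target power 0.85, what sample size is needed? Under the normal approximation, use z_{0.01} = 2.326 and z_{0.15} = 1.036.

For a paired (one-sample on differences) test: n = ((z_{α/2} + z_β) / d)².
z_{α/2} + z_β = 2.326 + 1.036 = 3.362.
n = (3.362 / 0.26)² = 12.931² = 167.20.
Round up.

n = 168 pairs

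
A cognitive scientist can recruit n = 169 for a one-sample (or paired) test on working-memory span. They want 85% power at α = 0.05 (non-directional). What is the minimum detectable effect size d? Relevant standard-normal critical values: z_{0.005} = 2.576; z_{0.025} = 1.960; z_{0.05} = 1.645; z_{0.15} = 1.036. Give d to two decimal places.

For a single sample (or paired design) of n = 169: d_min = (z_{α/2} + z_β)/√n.
z-sum = 1.960 + 1.036 = 2.996.
d_min = 2.996 / √169 = 2.996 / 13.000 = 0.230.

d_min ≈ 0.23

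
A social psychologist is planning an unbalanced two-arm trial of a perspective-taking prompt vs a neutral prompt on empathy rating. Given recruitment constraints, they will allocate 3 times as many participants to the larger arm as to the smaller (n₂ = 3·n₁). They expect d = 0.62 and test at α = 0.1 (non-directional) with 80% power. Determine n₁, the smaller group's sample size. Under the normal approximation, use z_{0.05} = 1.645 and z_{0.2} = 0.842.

n₁ = 22

With allocation ratio k = n₂/n₁ = 3, Var(x̄₁−x̄₂) = σ²(1/n₁ + 1/(k·n₁)) = σ²·(k+1)/(k·n₁).
So n₁ = (1 + 1/k)·((z_{α/2} + z_β)/d)² = 1.333 × (2.487/0.62)².
n₁ = 1.333 × 16.09 = 21.5.
Round up: n₁ = 22, giving n₂ = 3 × 22 = 66.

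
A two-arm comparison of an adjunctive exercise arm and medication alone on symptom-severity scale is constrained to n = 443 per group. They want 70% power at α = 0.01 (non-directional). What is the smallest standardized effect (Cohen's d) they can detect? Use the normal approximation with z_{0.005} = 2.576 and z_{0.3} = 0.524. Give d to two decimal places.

For two independent groups of n = 443 each: d_min = (z_{α/2} + z_β)·√(2/n).
z-sum = 2.576 + 0.524 = 3.100.
d_min = 3.100 × √(2/443) = 3.100 × 0.0672 = 0.208.

d_min ≈ 0.21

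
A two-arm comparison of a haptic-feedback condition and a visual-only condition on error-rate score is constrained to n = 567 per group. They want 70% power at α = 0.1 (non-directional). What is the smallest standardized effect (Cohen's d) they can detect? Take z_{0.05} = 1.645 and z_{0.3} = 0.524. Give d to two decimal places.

For two independent groups of n = 567 each: d_min = (z_{α/2} + z_β)·√(2/n).
z-sum = 1.645 + 0.524 = 2.169.
d_min = 2.169 × √(2/567) = 2.169 × 0.0594 = 0.129.

d_min ≈ 0.13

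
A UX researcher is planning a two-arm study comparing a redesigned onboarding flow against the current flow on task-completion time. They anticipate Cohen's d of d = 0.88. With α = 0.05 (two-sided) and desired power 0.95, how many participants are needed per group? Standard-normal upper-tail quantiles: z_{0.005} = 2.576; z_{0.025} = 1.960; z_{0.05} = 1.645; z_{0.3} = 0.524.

n = 34 per group

For two independent groups with equal n: n = 2·((z_{α/2} + z_β) / d)².
z_{α/2} + z_β = 1.960 + 1.645 = 3.605.
n = 2 × (3.605 / 0.88)² = 2 × 4.097² = 2 × 16.78 = 33.6.
Round up to the next whole participant.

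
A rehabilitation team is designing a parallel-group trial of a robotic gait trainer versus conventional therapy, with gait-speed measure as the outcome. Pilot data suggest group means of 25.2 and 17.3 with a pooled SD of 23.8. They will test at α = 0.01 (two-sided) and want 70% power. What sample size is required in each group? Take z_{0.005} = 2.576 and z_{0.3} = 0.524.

n = 175 per group

Cohen's d = |M₁ − M₂| / SD_pooled = |25.2 − 17.3| / 23.8 = 7.9 / 23.8 = 0.332.
For two independent groups with equal n: n = 2·((z_{α/2} + z_β) / d)².
z_{α/2} + z_β = 2.576 + 0.524 = 3.100.
n = 2 × (3.100 / 0.332)² = 2 × 9.337² = 2 × 87.19 = 174.4.
Round up to the next whole participant.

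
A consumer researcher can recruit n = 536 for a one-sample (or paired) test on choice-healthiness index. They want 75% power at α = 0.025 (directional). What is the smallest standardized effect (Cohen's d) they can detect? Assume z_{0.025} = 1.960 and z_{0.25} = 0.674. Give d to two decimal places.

For a single sample (or paired design) of n = 536: d_min = (z_{α} + z_β)/√n.
z-sum = 1.960 + 0.674 = 2.634.
d_min = 2.634 / √536 = 2.634 / 23.152 = 0.114.

d_min ≈ 0.11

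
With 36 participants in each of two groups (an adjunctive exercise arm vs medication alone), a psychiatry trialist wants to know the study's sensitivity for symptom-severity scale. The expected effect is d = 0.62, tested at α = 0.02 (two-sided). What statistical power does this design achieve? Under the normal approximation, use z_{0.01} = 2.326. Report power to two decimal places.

For two equal groups, power = Φ(d·√(n/2) − z_{α/2}).
d·√(n/2) = 0.62 × √(36/2) = 0.62 × 4.243 = 2.630.
z_β = 2.630 − 2.326 = 0.304.
Power = Φ(0.304) = 0.620.

power ≈ 0.62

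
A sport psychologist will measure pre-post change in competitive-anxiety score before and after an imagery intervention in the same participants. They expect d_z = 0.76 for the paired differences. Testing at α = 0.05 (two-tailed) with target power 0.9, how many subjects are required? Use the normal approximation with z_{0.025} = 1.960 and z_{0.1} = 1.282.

n = 19 pairs

For a paired (one-sample on differences) test: n = ((z_{α/2} + z_β) / d)².
z_{α/2} + z_β = 1.960 + 1.282 = 3.242.
n = (3.242 / 0.76)² = 4.266² = 18.20.
Round up.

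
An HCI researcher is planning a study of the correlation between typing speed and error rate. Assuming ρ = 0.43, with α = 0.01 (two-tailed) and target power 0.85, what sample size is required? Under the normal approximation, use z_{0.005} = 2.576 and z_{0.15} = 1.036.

n = 65

Fisher's z: C = ½·ln((1+r)/(1−r)) = ½·ln(2.5088) = 0.4599.
n = ((z_{α/2} + z_β)/C)² + 3.
(2.576 + 1.036) / 0.4599 = 3.612 / 0.4599 = 7.854.
n = 7.854² + 3 = 61.68 + 3 = 64.7.
Round up.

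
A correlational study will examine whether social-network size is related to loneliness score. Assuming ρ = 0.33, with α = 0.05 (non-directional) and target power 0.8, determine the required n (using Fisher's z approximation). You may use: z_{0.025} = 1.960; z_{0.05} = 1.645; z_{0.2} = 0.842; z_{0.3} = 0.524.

Fisher's z: C = ½·ln((1+r)/(1−r)) = ½·ln(1.9851) = 0.3428.
n = ((z_{α/2} + z_β)/C)² + 3.
(1.960 + 0.842) / 0.3428 = 2.802 / 0.3428 = 8.174.
n = 8.174² + 3 = 66.81 + 3 = 69.8.
Round up.

n = 70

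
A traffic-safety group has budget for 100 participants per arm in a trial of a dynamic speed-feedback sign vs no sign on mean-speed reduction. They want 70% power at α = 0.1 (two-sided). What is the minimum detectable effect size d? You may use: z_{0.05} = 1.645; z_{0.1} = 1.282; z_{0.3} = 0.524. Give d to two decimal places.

d_min ≈ 0.31

For two independent groups of n = 100 each: d_min = (z_{α/2} + z_β)·√(2/n).
z-sum = 1.645 + 0.524 = 2.169.
d_min = 2.169 × √(2/100) = 2.169 × 0.1414 = 0.307.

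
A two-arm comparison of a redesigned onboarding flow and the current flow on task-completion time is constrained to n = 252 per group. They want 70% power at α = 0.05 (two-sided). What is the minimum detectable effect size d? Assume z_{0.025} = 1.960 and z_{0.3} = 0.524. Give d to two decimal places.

d_min ≈ 0.22

For two independent groups of n = 252 each: d_min = (z_{α/2} + z_β)·√(2/n).
z-sum = 1.960 + 0.524 = 2.484.
d_min = 2.484 × √(2/252) = 2.484 × 0.0891 = 0.221.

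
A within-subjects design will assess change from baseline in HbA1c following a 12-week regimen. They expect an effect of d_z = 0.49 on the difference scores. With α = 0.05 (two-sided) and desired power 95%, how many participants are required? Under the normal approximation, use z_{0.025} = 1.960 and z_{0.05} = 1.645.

n = 55 pairs

For a paired (one-sample on differences) test: n = ((z_{α/2} + z_β) / d)².
z_{α/2} + z_β = 1.960 + 1.645 = 3.605.
n = (3.605 / 0.49)² = 7.357² = 54.13.
Round up.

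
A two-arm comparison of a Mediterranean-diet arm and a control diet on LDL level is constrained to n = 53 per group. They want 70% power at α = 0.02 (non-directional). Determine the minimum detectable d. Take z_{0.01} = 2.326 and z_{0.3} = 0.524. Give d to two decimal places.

For two independent groups of n = 53 each: d_min = (z_{α/2} + z_β)·√(2/n).
z-sum = 2.326 + 0.524 = 2.850.
d_min = 2.850 × √(2/53) = 2.850 × 0.1943 = 0.554.

d_min ≈ 0.55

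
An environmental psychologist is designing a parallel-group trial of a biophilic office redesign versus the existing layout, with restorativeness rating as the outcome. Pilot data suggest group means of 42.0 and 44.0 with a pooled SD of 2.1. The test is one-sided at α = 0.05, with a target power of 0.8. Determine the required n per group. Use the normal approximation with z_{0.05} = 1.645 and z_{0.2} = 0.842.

n = 14 per group

Cohen's d = |M₁ − M₂| / SD_pooled = |42.0 − 44.0| / 2.1 = 2.0 / 2.1 = 0.952.
For two independent groups with equal n: n = 2·((z_{α} + z_β) / d)².
z_{α} + z_β = 1.645 + 0.842 = 2.487.
n = 2 × (2.487 / 0.952)² = 2 × 2.612² = 2 × 6.82 = 13.6.
Round up to the next whole participant.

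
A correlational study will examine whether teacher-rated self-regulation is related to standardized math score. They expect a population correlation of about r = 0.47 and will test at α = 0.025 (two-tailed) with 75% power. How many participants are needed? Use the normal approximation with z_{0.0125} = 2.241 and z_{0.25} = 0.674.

n = 36

Fisher's z: C = ½·ln((1+r)/(1−r)) = ½·ln(2.7736) = 0.5101.
n = ((z_{α/2} + z_β)/C)² + 3.
(2.241 + 0.674) / 0.5101 = 2.915 / 0.5101 = 5.715.
n = 5.715² + 3 = 32.66 + 3 = 35.7.
Round up.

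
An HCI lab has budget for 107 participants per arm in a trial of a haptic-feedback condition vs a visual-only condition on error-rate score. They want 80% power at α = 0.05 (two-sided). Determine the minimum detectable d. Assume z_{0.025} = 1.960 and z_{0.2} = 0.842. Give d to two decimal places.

For two independent groups of n = 107 each: d_min = (z_{α/2} + z_β)·√(2/n).
z-sum = 1.960 + 0.842 = 2.802.
d_min = 2.802 × √(2/107) = 2.802 × 0.1367 = 0.383.

d_min ≈ 0.38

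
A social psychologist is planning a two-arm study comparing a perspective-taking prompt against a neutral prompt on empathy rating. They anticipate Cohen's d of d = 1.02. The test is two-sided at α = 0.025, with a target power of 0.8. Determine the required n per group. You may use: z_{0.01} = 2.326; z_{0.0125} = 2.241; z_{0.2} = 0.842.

For two independent groups with equal n: n = 2·((z_{α/2} + z_β) / d)².
z_{α/2} + z_β = 2.241 + 0.842 = 3.083.
n = 2 × (3.083 / 1.02)² = 2 × 3.023² = 2 × 9.14 = 18.3.
Round up to the next whole participant.

n = 19 per group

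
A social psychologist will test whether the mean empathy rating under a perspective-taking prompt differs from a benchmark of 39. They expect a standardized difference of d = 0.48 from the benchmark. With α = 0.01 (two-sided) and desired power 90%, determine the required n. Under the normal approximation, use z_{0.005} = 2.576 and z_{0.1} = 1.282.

n = 65

For a one-sample test: n = ((z_{α/2} + z_β) / d)².
z_{α/2} + z_β = 2.576 + 1.282 = 3.858.
n = (3.858 / 0.48)² = 8.037² = 64.60.
Round up.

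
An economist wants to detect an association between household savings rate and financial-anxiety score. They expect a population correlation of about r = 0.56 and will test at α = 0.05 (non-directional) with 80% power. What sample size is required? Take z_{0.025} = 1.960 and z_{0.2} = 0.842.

Fisher's z: C = ½·ln((1+r)/(1−r)) = ½·ln(3.5455) = 0.6328.
n = ((z_{α/2} + z_β)/C)² + 3.
(1.960 + 0.842) / 0.6328 = 2.802 / 0.6328 = 4.428.
n = 4.428² + 3 = 19.61 + 3 = 22.6.
Round up.

n = 23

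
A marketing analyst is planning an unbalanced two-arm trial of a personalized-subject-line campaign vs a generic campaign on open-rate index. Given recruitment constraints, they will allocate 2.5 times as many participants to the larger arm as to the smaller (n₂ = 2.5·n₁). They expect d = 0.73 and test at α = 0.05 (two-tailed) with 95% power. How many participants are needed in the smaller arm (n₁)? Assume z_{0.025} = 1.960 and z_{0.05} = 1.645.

With allocation ratio k = n₂/n₁ = 2.5, Var(x̄₁−x̄₂) = σ²(1/n₁ + 1/(k·n₁)) = σ²·(k+1)/(k·n₁).
So n₁ = (1 + 1/k)·((z_{α/2} + z_β)/d)² = 1.400 × (3.605/0.73)².
n₁ = 1.400 × 24.39 = 34.1.
Round up: n₁ = 35, giving n₂ = ⌈2.5 × 35⌉ = ⌈87.5⌉ = 88.

n₁ = 35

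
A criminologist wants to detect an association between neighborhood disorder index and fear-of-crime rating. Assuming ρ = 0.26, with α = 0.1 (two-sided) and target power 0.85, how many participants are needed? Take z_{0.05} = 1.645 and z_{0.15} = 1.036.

n = 105

Fisher's z: C = ½·ln((1+r)/(1−r)) = ½·ln(1.7027) = 0.2661.
n = ((z_{α/2} + z_β)/C)² + 3.
(1.645 + 1.036) / 0.2661 = 2.681 / 0.2661 = 10.075.
n = 10.075² + 3 = 101.51 + 3 = 104.5.
Round up.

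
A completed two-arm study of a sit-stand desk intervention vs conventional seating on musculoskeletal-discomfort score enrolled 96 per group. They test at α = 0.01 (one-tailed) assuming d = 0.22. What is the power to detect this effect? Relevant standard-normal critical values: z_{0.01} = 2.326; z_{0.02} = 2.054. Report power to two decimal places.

power ≈ 0.21

For two equal groups, power = Φ(d·√(n/2) − z_{α}).
d·√(n/2) = 0.22 × √(96/2) = 0.22 × 6.928 = 1.524.
z_β = 1.524 − 2.326 = -0.802.
Power = Φ(-0.802) = 0.211.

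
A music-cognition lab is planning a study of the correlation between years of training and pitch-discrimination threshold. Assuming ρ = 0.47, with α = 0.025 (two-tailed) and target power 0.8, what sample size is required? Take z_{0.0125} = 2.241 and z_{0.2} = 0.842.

Fisher's z: C = ½·ln((1+r)/(1−r)) = ½·ln(2.7736) = 0.5101.
n = ((z_{α/2} + z_β)/C)² + 3.
(2.241 + 0.842) / 0.5101 = 3.083 / 0.5101 = 6.044.
n = 6.044² + 3 = 36.53 + 3 = 39.5.
Round up.

n = 40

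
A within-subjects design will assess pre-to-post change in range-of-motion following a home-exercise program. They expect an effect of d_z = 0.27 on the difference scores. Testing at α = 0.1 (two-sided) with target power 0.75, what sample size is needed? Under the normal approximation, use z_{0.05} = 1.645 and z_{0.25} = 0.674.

For a paired (one-sample on differences) test: n = ((z_{α/2} + z_β) / d)².
z_{α/2} + z_β = 1.645 + 0.674 = 2.319.
n = (2.319 / 0.27)² = 8.589² = 73.77.
Round up.

n = 74 pairs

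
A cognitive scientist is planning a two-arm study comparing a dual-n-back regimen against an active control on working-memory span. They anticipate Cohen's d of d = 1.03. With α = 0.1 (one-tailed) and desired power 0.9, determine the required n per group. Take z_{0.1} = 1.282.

For two independent groups with equal n: n = 2·((z_{α} + z_β) / d)².
z_{α} + z_β = 1.282 + 1.282 = 2.564.
n = 2 × (2.564 / 1.03)² = 2 × 2.489² = 2 × 6.20 = 12.4.
Round up to the next whole participant.

n = 13 per group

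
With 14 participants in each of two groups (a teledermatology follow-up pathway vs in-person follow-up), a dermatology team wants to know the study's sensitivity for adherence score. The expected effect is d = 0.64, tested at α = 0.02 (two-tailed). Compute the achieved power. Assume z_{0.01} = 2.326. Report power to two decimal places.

power ≈ 0.26

For two equal groups, power = Φ(d·√(n/2) − z_{α/2}).
d·√(n/2) = 0.64 × √(14/2) = 0.64 × 2.646 = 1.693.
z_β = 1.693 − 2.326 = -0.633.
Power = Φ(-0.633) = 0.263.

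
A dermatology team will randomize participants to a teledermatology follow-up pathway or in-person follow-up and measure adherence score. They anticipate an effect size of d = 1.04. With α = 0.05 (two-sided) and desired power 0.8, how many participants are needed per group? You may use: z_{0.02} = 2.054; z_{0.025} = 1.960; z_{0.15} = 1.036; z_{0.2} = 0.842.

n = 15 per group

For two independent groups with equal n: n = 2·((z_{α/2} + z_β) / d)².
z_{α/2} + z_β = 1.960 + 0.842 = 2.802.
n = 2 × (2.802 / 1.04)² = 2 × 2.694² = 2 × 7.26 = 14.5.
Round up to the next whole participant.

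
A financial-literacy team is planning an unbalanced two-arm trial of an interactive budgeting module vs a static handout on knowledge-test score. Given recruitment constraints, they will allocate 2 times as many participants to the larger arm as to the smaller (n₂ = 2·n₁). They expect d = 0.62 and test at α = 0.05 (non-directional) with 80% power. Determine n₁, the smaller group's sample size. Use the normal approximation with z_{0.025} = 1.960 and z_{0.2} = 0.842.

With allocation ratio k = n₂/n₁ = 2, Var(x̄₁−x̄₂) = σ²(1/n₁ + 1/(k·n₁)) = σ²·(k+1)/(k·n₁).
So n₁ = (1 + 1/k)·((z_{α/2} + z_β)/d)² = 1.500 × (2.802/0.62)².
n₁ = 1.500 × 20.42 = 30.6.
Round up: n₁ = 31, giving n₂ = 2 × 31 = 62.

n₁ = 31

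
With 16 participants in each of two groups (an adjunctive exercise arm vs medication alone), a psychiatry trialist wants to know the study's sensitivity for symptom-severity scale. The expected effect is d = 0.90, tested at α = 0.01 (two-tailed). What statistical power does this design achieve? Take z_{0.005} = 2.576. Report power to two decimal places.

For two equal groups, power = Φ(d·√(n/2) − z_{α/2}).
d·√(n/2) = 0.90 × √(16/2) = 0.90 × 2.828 = 2.546.
z_β = 2.546 − 2.576 = -0.030.
Power = Φ(-0.030) = 0.488.

power ≈ 0.49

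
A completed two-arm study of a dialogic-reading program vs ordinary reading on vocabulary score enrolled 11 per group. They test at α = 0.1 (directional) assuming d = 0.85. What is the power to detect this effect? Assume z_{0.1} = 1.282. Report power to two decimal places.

power ≈ 0.76

For two equal groups, power = Φ(d·√(n/2) − z_{α}).
d·√(n/2) = 0.85 × √(11/2) = 0.85 × 2.345 = 1.993.
z_β = 1.993 − 1.282 = 0.711.
Power = Φ(0.711) = 0.762.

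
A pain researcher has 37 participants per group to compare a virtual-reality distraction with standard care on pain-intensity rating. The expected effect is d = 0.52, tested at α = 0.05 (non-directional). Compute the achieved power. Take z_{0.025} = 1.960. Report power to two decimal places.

For two equal groups, power = Φ(d·√(n/2) − z_{α/2}).
d·√(n/2) = 0.52 × √(37/2) = 0.52 × 4.301 = 2.237.
z_β = 2.237 − 1.960 = 0.277.
Power = Φ(0.277) = 0.609.

power ≈ 0.61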